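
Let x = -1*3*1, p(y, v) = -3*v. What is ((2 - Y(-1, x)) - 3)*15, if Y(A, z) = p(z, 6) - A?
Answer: 240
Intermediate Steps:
x = -3 (x = -3*1 = -3)
Y(A, z) = -18 - A (Y(A, z) = -3*6 - A = -18 - A)
((2 - Y(-1, x)) - 3)*15 = ((2 - (-18 - 1*(-1))) - 3)*15 = ((2 - (-18 + 1)) - 3)*15 = ((2 - 1*(-17)) - 3)*15 = ((2 + 17) - 3)*15 = (19 - 3)*15 = 16*15 = 240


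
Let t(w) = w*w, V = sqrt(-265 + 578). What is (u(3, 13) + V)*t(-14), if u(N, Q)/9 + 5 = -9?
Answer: -24696 + 196*sqrt(313) ≈ -21228.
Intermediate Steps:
V = sqrt(313) ≈ 17.692
u(N, Q) = -126 (u(N, Q) = -45 + 9*(-9) = -45 - 81 = -126)
t(w) = w**2
(u(3, 13) + V)*t(-14) = (-126 + sqrt(313))*(-14)**2 = (-126 + sqrt(313))*196 = -24696 + 196*sqrt(313)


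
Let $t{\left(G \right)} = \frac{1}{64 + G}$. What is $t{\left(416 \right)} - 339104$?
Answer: $- \frac{162769919}{480} \approx -3.391 \cdot 10^{5}$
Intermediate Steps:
$t{\left(416 \right)} - 339104 = \frac{1}{64 + 416} - 339104 = \frac{1}{480} - 339104 = - \frac{162769919}{480}$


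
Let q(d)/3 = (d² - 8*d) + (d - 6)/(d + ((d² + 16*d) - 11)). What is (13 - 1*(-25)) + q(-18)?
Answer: 10022/7 ≈ 1431.7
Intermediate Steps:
q(d) = -24*d + 3*d² + 3*(-6 + d)/(-11 + d² + 17*d) (q(d) = 3*((d² - 8*d) + (d - 6)/(d + ((d² + 16*d) - 11))) = 3*((d² - 8*d) + (-6 + d)/(d + (-11 + d² + 16*d))) = 3*((d² - 8*d) + (-6 + d)/(-11 + d² + 17*d)) = 3*(d² - 8*d + (-6 + d)/(-11 + d² + 17*d)) = -24*d + 3*d² + 3*(-6 + d)/(-11 + d² + 17*d))
(13 - 1*(-25)) + q(-18) = (13 - 1*(-25)) + 3*(-6 + (-18)⁴ - 147*(-18)² + 9*(-18)³ + 89*(-18))/(-11 + (-18)² + 17*(-18)) = (13 + 25) + 3*(-6 + 104976 - 147*324 + 9*(-5832) - 1602)/(-11 + 324 - 306) = 38 + 3*(-6 + 104976 - 47628 - 52488 - 1602)/7 = 38 + 3*(⅐)*3252 = 38 + 9756/7 = 10022/7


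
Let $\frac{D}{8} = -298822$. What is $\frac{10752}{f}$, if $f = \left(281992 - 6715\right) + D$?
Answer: $- \frac{10752}{2115299} \approx -0.005083$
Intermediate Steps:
$D = -2390576$ ($D = 8 \left(-298822\right) = -2390576$)
$f = -2115299$ ($f = \left(281992 - 6715\right) - 2390576 = 275277 - 2390576 = -2115299$)
$\frac{10752}{f} = \frac{10752}{-2115299} = 10752 \left(- \frac{1}{2115299}\right) = - \frac{10752}{2115299}$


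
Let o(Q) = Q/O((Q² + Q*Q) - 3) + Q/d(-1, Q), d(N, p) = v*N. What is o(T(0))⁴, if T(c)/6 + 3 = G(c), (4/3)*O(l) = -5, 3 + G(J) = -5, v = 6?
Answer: 418161601/625 ≈ 6.6906e+5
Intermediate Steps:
G(J) = -8 (G(J) = -3 - 5 = -8)
O(l) = -15/4 (O(l) = (¾)*(-5) = -15/4)
d(N, p) = 6*N
T(c) = -66 (T(c) = -18 + 6*(-8) = -18 - 48 = -66)
o(Q) = -13*Q/30 (o(Q) = Q/(-15/4) + Q/((6*(-1))) = Q*(-4/15) + Q/(-6) = -4*Q/15 + Q*(-⅙) = -4*Q/15 - Q/6 = -13*Q/30)
o(T(0))⁴ = (-13/30*(-66))⁴ = (143/5)⁴ = 418161601/625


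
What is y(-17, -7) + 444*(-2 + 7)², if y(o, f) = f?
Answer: 11093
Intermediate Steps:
y(-17, -7) + 444*(-2 + 7)² = -7 + 444*(-2 + 7)² = -7 + 444*5² = -7 + 444*25 = -7 + 11100 = 11093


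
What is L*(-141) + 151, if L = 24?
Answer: -3233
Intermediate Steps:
L*(-141) + 151 = 24*(-141) + 151 = -3384 + 151 = -3233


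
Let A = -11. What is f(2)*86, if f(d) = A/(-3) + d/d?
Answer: 1204/3 ≈ 401.33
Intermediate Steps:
f(d) = 14/3 (f(d) = -11/(-3) + d/d = -11*(-⅓) + 1 = 11/3 + 1 = 14/3)
f(2)*86 = (14/3)*86 = 1204/3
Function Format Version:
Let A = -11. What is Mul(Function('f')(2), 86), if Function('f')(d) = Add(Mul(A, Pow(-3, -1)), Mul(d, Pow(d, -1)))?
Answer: Rational(1204, 3) ≈ 401.33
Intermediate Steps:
Function('f')(d) = Rational(14, 3) (Function('f')(d) = Add(Mul(-11, Pow(-3, -1)), Mul(d, Pow(d, -1))) = Add(Mul(-11, Rational(-1, 3)), 1) = Add(Rational(11, 3), 1) = Rational(14, 3))
Mul(Function('f')(2), 86) = Mul(Rational(14, 3), 86) = Rational(1204, 3)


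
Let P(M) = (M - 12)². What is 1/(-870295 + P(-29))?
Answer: -1/868614 ≈ -1.1513e-6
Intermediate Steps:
P(M) = (-12 + M)²
1/(-870295 + P(-29)) = 1/(-870295 + (-12 - 29)²) = 1/(-870295 + (-41)²) = 1/(-870295 + 1681) = 1/(-868614) = -1/868614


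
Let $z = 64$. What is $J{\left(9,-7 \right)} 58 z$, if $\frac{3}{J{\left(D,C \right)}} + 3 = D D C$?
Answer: $- \frac{1856}{95} \approx -19.537$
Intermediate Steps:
$J{\left(D,C \right)} = \frac{3}{-3 + C D^{2}}$ ($J{\left(D,C \right)} = \frac{3}{-3 + D D C} = \frac{3}{-3 + D^{2} C} = \frac{3}{-3 + C D^{2}}$)
$J{\left(9,-7 \right)} 58 z = \frac{3}{-3 - 7 \cdot 9^{2}} \cdot 58 \cdot 64 = \frac{3}{-3 - 567} \cdot 58 \cdot 64 = \frac{3}{-570} \cdot 58 \cdot 64 = 3 \left(- \frac{1}{570}\right) 58 \cdot 64 = \left(- \frac{1}{190}\right) 58 \cdot 64 = \left(- \frac{29}{95}\right) 64 = - \frac{1856}{95}$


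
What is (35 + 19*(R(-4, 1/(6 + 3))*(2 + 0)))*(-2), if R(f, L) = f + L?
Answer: 2030/9 ≈ 225.56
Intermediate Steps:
R(f, L) = L + f
(35 + 19*(R(-4, 1/(6 + 3))*(2 + 0)))*(-2) = (35 + 19*((1/(6 + 3) - 4)*(2 + 0)))*(-2) = (35 + 19*((1/9 - 4)*2))*(-2) = (35 + 19*((⅑ - 4)*2))*(-2) = (35 + 19*(-35/9*2))*(-2) = (35 + 19*(-70/9))*(-2) = (35 - 1330/9)*(-2) = -1015/9*(-2) = 2030/9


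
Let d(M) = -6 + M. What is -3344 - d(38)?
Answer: -3376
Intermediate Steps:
-3344 - d(38) = -3344 - (-6 + 38) = -3344 - 1*32 = -3344 - 32 = -3376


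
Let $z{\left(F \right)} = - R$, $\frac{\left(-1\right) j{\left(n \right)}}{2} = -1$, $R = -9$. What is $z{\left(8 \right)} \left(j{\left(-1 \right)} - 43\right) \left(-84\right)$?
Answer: $30996$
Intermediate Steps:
$j{\left(n \right)} = 2$ ($j{\left(n \right)} = \left(-2\right) \left(-1\right) = 2$)
$z{\left(F \right)} = 9$ ($z{\left(F \right)} = \left(-1\right) \left(-9\right) = 9$)
$z{\left(8 \right)} \left(j{\left(-1 \right)} - 43\right) \left(-84\right) = 9 \left(2 - 43\right) \left(-84\right) = 9 \left(-41\right) \left(-84\right) = \left(-369\right) \left(-84\right) = 30996$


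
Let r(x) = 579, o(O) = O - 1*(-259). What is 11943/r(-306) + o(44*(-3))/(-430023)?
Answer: 1711897052/82994439 ≈ 20.627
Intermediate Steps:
o(O) = 259 + O (o(O) = O + 259 = 259 + O)
11943/r(-306) + o(44*(-3))/(-430023) = 11943/579 + (259 + 44*(-3))/(-430023) = 11943*(1/579) + (259 - 132)*(-1/430023) = 3981/193 + 127*(-1/430023) = 3981/193 - 127/430023 = 1711897052/82994439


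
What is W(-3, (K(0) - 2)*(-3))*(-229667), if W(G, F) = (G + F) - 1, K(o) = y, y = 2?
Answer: 918668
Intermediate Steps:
K(o) = 2
W(G, F) = -1 + F + G (W(G, F) = (F + G) - 1 = -1 + F + G)
W(-3, (K(0) - 2)*(-3))*(-229667) = (-1 + (2 - 2)*(-3) - 3)*(-229667) = (-1 + 0*(-3) - 3)*(-229667) = (-1 + 0 - 3)*(-229667) = -4*(-229667) = 918668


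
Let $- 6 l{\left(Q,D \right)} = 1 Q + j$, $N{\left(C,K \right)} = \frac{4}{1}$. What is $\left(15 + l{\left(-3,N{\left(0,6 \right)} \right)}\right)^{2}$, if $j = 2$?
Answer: $\frac{8281}{36} \approx 230.03$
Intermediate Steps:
$N{\left(C,K \right)} = 4$ ($N{\left(C,K \right)} = 4 \cdot 1 = 4$)
$l{\left(Q,D \right)} = - \frac{1}{3} - \frac{Q}{6}$ ($l{\left(Q,D \right)} = - \frac{1 Q + 2}{6} = - \frac{Q + 2}{6} = - \frac{2 + Q}{6} = - \frac{1}{3} - \frac{Q}{6}$)
$\left(15 + l{\left(-3,N{\left(0,6 \right)} \right)}\right)^{2} = \left(15 - - \frac{1}{6}\right)^{2} = \left(15 + \left(- \frac{1}{3} + \frac{1}{2}\right)\right)^{2} = \left(15 + \frac{1}{6}\right)^{2} = \left(\frac{91}{6}\right)^{2} = \frac{8281}{36}$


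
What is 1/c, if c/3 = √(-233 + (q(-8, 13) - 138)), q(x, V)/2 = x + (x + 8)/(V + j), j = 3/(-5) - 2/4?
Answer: -I*√43/387 ≈ -0.016944*I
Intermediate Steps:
j = -11/10 (j = 3*(-⅕) - 2*¼ = -⅗ - ½ = -11/10 ≈ -1.1000)
q(x, V) = 2*x + 2*(8 + x)/(-11/10 + V) (q(x, V) = 2*(x + (x + 8)/(V - 11/10)) = 2*(x + (8 + x)/(-11/10 + V)) = 2*x + 2*(8 + x)/(-11/10 + V))
c = 9*I*√43 (c = 3*√(-233 + (2*(80 - 1*(-8) + 10*13*(-8))/(-11 + 10*13) - 138)) = 3*√(-233 + (2*(80 + 8 - 1040)/(-11 + 130) - 138)) = 3*√(-233 + (2*(-952)/119 - 138)) = 3*√(-233 + (2*(1/119)*(-952) - 138)) = 3*√(-233 + (-16 - 138)) = 3*√(-233 - 154) = 3*√(-387) = 3*(3*I*√43) = 9*I*√43 ≈ 59.017*I)
1/c = 1/(9*I*√43) = -I*√43/387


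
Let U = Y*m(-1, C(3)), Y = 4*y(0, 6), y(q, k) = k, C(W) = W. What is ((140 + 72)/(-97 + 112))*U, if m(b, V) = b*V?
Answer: -5088/5 ≈ -1017.6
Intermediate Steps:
m(b, V) = V*b
Y = 24 (Y = 4*6 = 24)
U = -72 (U = 24*(3*(-1)) = 24*(-3) = -72)
((140 + 72)/(-97 + 112))*U = ((140 + 72)/(-97 + 112))*(-72) = (212/15)*(-72) = -5088/5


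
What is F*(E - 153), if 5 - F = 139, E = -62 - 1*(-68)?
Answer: 19698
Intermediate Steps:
E = 6 (E = -62 + 68 = 6)
F = -134 (F = 5 - 1*139 = 5 - 139 = -134)
F*(E - 153) = -134*(6 - 153) = -134*(-147) = 19698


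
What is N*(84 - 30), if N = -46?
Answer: -2484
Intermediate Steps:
N*(84 - 30) = -46*(84 - 30) = -46*54 = -2484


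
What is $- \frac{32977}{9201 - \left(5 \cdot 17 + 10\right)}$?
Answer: $- \frac{32977}{9106} \approx -3.6215$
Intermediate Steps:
$- \frac{32977}{9201 - \left(5 \cdot 17 + 10\right)} = - \frac{32977}{9201 - \left(85 + 10\right)} = - \frac{32977}{9201 - 95} = - \frac{32977}{9106}$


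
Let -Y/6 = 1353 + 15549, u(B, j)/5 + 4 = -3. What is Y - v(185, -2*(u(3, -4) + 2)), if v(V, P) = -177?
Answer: -101235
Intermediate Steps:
u(B, j) = -35 (u(B, j) = -20 + 5*(-3) = -20 - 15 = -35)
Y = -101412 (Y = -6*(1353 + 15549) = -6*16902 = -101412)
Y - v(185, -2*(u(3, -4) + 2)) = -101412 - 1*(-177) = -101412 + 177 = -101235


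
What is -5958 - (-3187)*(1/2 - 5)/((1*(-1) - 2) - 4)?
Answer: -54729/14 ≈ -3909.2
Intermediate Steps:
-5958 - (-3187)*(1/2 - 5)/((1*(-1) - 2) - 4) = -5958 - (-3187)*(½ - 5)/((-1 - 2) - 4) = -5958 - (-3187)*(-9/(2*(-3 - 4))) = -5958 - (-3187)*(-9/2/(-7)) = -5958 - (-3187)*(-9/2*(-⅐)) = -5958 - (-3187)*9/14 = -5958 - 1*(-28683/14) = -5958 + 28683/14 = -54729/14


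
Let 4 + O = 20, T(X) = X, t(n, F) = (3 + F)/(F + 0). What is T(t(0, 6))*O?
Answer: 24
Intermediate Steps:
t(n, F) = (3 + F)/F
O = 16 (O = -4 + 20 = 16)
T(t(0, 6))*O = ((3 + 6)/6)*16 = ((1/6)*9)*16 = (3/2)*16 = 24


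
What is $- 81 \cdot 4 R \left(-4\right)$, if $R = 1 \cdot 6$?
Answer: $7776$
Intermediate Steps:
$R = 6$
$- 81 \cdot 4 R \left(-4\right) = - 81 \cdot 4 \cdot 6 \left(-4\right) = - 81 \cdot 24 \left(-4\right) = \left(-81\right) \left(-96\right) = 7776$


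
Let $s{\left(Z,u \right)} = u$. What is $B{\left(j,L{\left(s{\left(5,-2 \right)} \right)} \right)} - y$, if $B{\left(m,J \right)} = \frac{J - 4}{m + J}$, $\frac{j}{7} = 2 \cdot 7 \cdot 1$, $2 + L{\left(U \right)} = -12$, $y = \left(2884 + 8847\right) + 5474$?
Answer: $- \frac{240873}{14} \approx -17205.0$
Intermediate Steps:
$y = 17205$ ($y = 11731 + 5474 = 17205$)
$L{\left(U \right)} = -14$ ($L{\left(U \right)} = -2 - 12 = -14$)
$j = 98$ ($j = 7 \cdot 2 \cdot 7 \cdot 1 = 7 \cdot 14 \cdot 1 = 7 \cdot 14 = 98$)
$B{\left(m,J \right)} = \frac{-4 + J}{J + m}$
$B{\left(j,L{\left(s{\left(5,-2 \right)} \right)} \right)} - y = \frac{-4 - 14}{-14 + 98} - 17205 = \frac{1}{84} \left(-18\right) - 17205 = - \frac{3}{14} - 17205 = - \frac{240873}{14}$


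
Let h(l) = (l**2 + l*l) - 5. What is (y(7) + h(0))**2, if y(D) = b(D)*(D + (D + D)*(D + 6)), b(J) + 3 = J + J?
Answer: 4301476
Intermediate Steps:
h(l) = -5 + 2*l**2 (h(l) = (l**2 + l**2) - 5 = 2*l**2 - 5 = -5 + 2*l**2)
b(J) = -3 + 2*J (b(J) = -3 + (J + J) = -3 + 2*J)
y(D) = (-3 + 2*D)*(D + 2*D*(6 + D)) (y(D) = (-3 + 2*D)*(D + (D + D)*(D + 6)) = (-3 + 2*D)*(D + (2*D)*(6 + D)) = (-3 + 2*D)*(D + 2*D*(6 + D)))
(y(7) + h(0))**2 = (7*(-3 + 2*7)*(13 + 2*7) + (-5 + 2*0**2))**2 = (7*(-3 + 14)*(13 + 14) + (-5 + 2*0))**2 = (7*11*27 + (-5 + 0))**2 = (2079 - 5)**2 = 2074**2 = 4301476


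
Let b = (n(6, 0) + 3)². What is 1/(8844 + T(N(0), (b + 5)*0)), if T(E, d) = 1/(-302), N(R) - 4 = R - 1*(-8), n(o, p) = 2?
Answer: 302/2670887 ≈ 0.00011307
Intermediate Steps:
N(R) = 12 + R (N(R) = 4 + (R - 1*(-8)) = 4 + (R + 8) = 4 + (8 + R) = 12 + R)
b = 25 (b = (2 + 3)² = 5² = 25)
T(E, d) = -1/302
1/(8844 + T(N(0), (b + 5)*0)) = 1/(8844 - 1/302) = 1/(2670887/302) = 302/2670887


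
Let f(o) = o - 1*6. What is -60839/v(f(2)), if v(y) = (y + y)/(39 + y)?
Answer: 2129365/8 ≈ 2.6617e+5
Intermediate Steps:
f(o) = -6 + o (f(o) = o - 6 = -6 + o)
v(y) = 2*y/(39 + y) (v(y) = (2*y)/(39 + y) = 2*y/(39 + y))
-60839/v(f(2)) = -60839*(39 + (-6 + 2))/(2*(-6 + 2)) = -60839/(2*(-4)/(39 - 4)) = -60839/(2*(-4)/35) = -60839/(2*(-4)*(1/35)) = -60839/(-8/35) = -60839*(-35/8) = 2129365/8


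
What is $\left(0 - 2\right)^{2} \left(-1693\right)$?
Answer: $-6772$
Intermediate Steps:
$\left(0 - 2\right)^{2} \left(-1693\right) = \left(-2\right)^{2} \left(-1693\right) = 4 \left(-1693\right) = -6772$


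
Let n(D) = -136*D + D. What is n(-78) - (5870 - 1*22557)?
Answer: 27217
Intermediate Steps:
n(D) = -135*D
n(-78) - (5870 - 1*22557) = -135*(-78) - (5870 - 1*22557) = 10530 - (5870 - 22557) = 10530 - 1*(-16687) = 10530 + 16687 = 27217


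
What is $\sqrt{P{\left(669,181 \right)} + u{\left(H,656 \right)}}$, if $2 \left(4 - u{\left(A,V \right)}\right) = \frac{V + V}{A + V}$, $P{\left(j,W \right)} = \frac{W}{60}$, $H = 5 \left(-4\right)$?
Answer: $\frac{\sqrt{15131235}}{1590} \approx 2.4465$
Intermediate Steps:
$H = -20$
$P{\left(j,W \right)} = \frac{W}{60}$ ($P{\left(j,W \right)} = W \frac{1}{60} = \frac{W}{60}$)
$u{\left(A,V \right)} = 4 - \frac{V}{A + V}$ ($u{\left(A,V \right)} = 4 - \frac{\left(V + V\right) \frac{1}{A + V}}{2} = 4 - \frac{2 V \frac{1}{A + V}}{2} = 4 - \frac{V}{A + V}$)
$\sqrt{P{\left(669,181 \right)} + u{\left(H,656 \right)}} = \sqrt{\frac{1}{60} \cdot 181 + \frac{3 \cdot 656 + 4 \left(-20\right)}{-20 + 656}} = \sqrt{\frac{181}{60} + \frac{1968 - 80}{636}} = \sqrt{\frac{181}{60} + \frac{1}{636} \cdot 1888} = \sqrt{\frac{181}{60} + \frac{472}{159}} = \sqrt{\frac{19033}{3180}} = \frac{\sqrt{15131235}}{1590}$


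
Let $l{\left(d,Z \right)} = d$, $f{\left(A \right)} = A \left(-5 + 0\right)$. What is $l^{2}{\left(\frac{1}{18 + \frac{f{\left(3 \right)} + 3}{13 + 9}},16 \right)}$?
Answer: $\frac{121}{36864} \approx 0.0032823$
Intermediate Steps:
$f{\left(A \right)} = - 5 A$ ($f{\left(A \right)} = A \left(-5\right) = - 5 A$)
$l^{2}{\left(\frac{1}{18 + \frac{f{\left(3 \right)} + 3}{13 + 9}},16 \right)} = \left(\frac{1}{18 + \frac{\left(-5\right) 3 + 3}{13 + 9}}\right)^{2} = \left(\frac{1}{18 + \frac{-15 + 3}{22}}\right)^{2} = \left(\frac{1}{18 - \frac{6}{11}}\right)^{2} = \left(\frac{1}{\frac{192}{11}}\right)^{2} = \left(\frac{11}{192}\right)^{2} = \frac{121}{36864}$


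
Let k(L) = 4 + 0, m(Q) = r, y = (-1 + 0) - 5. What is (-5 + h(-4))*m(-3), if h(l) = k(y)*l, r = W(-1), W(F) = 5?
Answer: -105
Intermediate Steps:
y = -6 (y = -1 - 5 = -6)
r = 5
m(Q) = 5
k(L) = 4
h(l) = 4*l
(-5 + h(-4))*m(-3) = (-5 + 4*(-4))*5 = (-5 - 16)*5 = -21*5 = -105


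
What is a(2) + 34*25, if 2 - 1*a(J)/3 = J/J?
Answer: 853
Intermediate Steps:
a(J) = 3 (a(J) = 6 - 3*J/J = 6 - 3*1 = 6 - 3 = 3)
a(2) + 34*25 = 3 + 34*25 = 3 + 850 = 853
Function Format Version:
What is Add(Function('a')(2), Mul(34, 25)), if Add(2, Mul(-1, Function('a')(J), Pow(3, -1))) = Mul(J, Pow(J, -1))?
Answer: 853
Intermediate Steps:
Function('a')(J) = 3 (Function('a')(J) = Add(6, Mul(-3, Mul(J, Pow(J, -1)))) = Add(6, Mul(-3, 1)) = Add(6, -3) = 3)
Add(Function('a')(2), Mul(34, 25)) = Add(3, Mul(34, 25)) = Add(3, 850) = 853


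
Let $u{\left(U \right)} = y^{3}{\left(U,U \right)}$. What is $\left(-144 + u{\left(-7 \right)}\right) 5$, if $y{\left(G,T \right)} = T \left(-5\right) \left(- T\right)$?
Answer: $73529905$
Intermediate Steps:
$y{\left(G,T \right)} = 5 T^{2}$ ($y{\left(G,T \right)} = - 5 T \left(- T\right) = 5 T^{2}$)
$u{\left(U \right)} = 125 U^{6}$ ($u{\left(U \right)} = \left(5 U^{2}\right)^{3} = 125 U^{6}$)
$\left(-144 + u{\left(-7 \right)}\right) 5 = \left(-144 + 125 \left(-7\right)^{6}\right) 5 = \left(-144 + 125 \cdot 117649\right) 5 = \left(-144 + 14706125\right) 5 = 14705981 \cdot 5 = 73529905$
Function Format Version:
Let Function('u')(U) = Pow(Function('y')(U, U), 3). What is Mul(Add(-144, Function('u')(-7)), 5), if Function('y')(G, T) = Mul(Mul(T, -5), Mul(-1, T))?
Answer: 73529905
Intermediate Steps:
Function('y')(G, T) = Mul(5, Pow(T, 2)) (Function('y')(G, T) = Mul(Mul(-5, T), Mul(-1, T)) = Mul(5, Pow(T, 2)))
Function('u')(U) = Mul(125, Pow(U, 6)) (Function('u')(U) = Pow(Mul(5, Pow(U, 2)), 3) = Mul(125, Pow(U, 6)))
Mul(Add(-144, Function('u')(-7)), 5) = Mul(Add(-144, Mul(125, Pow(-7, 6))), 5) = Mul(Add(-144, Mul(125, 117649)), 5) = Mul(Add(-144, 14706125), 5) = Mul(14705981, 5) = 73529905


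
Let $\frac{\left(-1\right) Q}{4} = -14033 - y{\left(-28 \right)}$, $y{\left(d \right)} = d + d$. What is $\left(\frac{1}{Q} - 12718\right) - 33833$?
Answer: $- \frac{2602573307}{55908} \approx -46551.0$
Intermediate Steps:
$y{\left(d \right)} = 2 d$
$Q = 55908$ ($Q = - 4 \left(-14033 - 2 \left(-28\right)\right) = - 4 \left(-14033 - -56\right) = - 4 \left(-14033 + 56\right) = \left(-4\right) \left(-13977\right) = 55908$)
$\left(\frac{1}{Q} - 12718\right) - 33833 = \left(\frac{1}{55908} - 12718\right) - 33833 = - \frac{711037943}{55908} - 33833 = - \frac{2602573307}{55908}$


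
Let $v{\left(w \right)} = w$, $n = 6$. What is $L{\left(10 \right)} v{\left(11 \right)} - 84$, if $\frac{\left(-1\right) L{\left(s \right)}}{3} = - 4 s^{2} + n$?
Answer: $12918$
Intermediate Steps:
$L{\left(s \right)} = -18 + 12 s^{2}$ ($L{\left(s \right)} = - 3 \left(- 4 s^{2} + 6\right) = - 3 \left(6 - 4 s^{2}\right) = -18 + 12 s^{2}$)
$L{\left(10 \right)} v{\left(11 \right)} - 84 = \left(-18 + 12 \cdot 10^{2}\right) 11 - 84 = \left(-18 + 12 \cdot 100\right) 11 - 84 = \left(-18 + 1200\right) 11 - 84 = 1182 \cdot 11 - 84 = 13002 - 84 = 12918$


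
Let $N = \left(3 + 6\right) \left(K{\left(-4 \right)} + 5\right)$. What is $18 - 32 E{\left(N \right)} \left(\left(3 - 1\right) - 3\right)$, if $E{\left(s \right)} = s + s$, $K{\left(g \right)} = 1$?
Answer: $3474$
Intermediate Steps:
$N = 54$ ($N = \left(3 + 6\right) \left(1 + 5\right) = 9 \cdot 6 = 54$)
$E{\left(s \right)} = 2 s$
$18 - 32 E{\left(N \right)} \left(\left(3 - 1\right) - 3\right) = 18 - 32 \cdot 2 \cdot 54 \left(\left(3 - 1\right) - 3\right) = 18 - 32 \cdot 108 \left(2 - 3\right) = 18 - 32 \cdot 108 \left(-1\right) = 18 - -3456 = 18 + 3456 = 3474$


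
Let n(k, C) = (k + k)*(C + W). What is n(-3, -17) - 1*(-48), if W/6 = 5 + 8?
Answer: -318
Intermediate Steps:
W = 78 (W = 6*(5 + 8) = 6*13 = 78)
n(k, C) = 2*k*(78 + C) (n(k, C) = (k + k)*(C + 78) = (2*k)*(78 + C) = 2*k*(78 + C))
n(-3, -17) - 1*(-48) = 2*(-3)*(78 - 17) - 1*(-48) = 2*(-3)*61 + 48 = -366 + 48 = -318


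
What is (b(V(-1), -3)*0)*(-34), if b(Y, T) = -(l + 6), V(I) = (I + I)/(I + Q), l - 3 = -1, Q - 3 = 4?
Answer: 0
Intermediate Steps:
Q = 7 (Q = 3 + 4 = 7)
l = 2 (l = 3 - 1 = 2)
V(I) = 2*I/(7 + I) (V(I) = (I + I)/(I + 7) = (2*I)/(7 + I) = 2*I/(7 + I))
b(Y, T) = -8 (b(Y, T) = -(2 + 6) = -1*8 = -8)
(b(V(-1), -3)*0)*(-34) = -8*0*(-34) = 0*(-34) = 0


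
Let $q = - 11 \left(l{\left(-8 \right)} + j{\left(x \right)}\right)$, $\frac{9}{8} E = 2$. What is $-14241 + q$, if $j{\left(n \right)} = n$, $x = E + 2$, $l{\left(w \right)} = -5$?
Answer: $- \frac{128048}{9} \approx -14228.0$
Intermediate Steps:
$E = \frac{16}{9}$ ($E = \frac{8}{9} \cdot 2 = \frac{16}{9} \approx 1.7778$)
$x = \frac{34}{9}$ ($x = \frac{16}{9} + 2 = \frac{34}{9} \approx 3.7778$)
$q = \frac{121}{9}$ ($q = - 11 \left(-5 + \frac{34}{9}\right) = \left(-11\right) \left(- \frac{11}{9}\right) = \frac{121}{9} \approx 13.444$)
$-14241 + q = -14241 + \frac{121}{9} = - \frac{128048}{9}$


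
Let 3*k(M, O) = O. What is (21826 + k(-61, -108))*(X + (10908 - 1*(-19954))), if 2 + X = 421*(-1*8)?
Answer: 599050680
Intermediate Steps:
k(M, O) = O/3
X = -3370 (X = -2 + 421*(-1*8) = -2 + 421*(-8) = -2 - 3368 = -3370)
(21826 + k(-61, -108))*(X + (10908 - 1*(-19954))) = (21826 + (⅓)*(-108))*(-3370 + (10908 - 1*(-19954))) = (21826 - 36)*(-3370 + (10908 + 19954)) = 21790*(-3370 + 30862) = 21790*27492 = 599050680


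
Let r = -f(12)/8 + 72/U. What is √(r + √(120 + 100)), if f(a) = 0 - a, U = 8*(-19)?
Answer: √(1482 + 2888*√55)/38 ≈ 3.9823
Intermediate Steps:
U = -152
f(a) = -a
r = 39/38 (r = -(-1)*12/8 + 72/(-152) = -1*(-12)*(⅛) + 72*(-1/152) = 12*(⅛) - 9/19 = 3/2 - 9/19 = 39/38 ≈ 1.0263)
√(r + √(120 + 100)) = √(39/38 + √(120 + 100)) = √(39/38 + √220) = √(39/38 + 2*√55)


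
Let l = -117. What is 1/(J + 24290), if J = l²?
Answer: 1/37979 ≈ 2.6330e-5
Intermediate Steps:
J = 13689 (J = (-117)² = 13689)
1/(J + 24290) = 1/(13689 + 24290) = 1/37979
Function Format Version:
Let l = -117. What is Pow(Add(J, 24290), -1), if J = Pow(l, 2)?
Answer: Rational(1, 37979) ≈ 2.6330e-5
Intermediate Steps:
J = 13689 (J = Pow(-117, 2) = 13689)
Pow(Add(J, 24290), -1) = Pow(Add(13689, 24290), -1) = Pow(37979, -1) = Rational(1, 37979)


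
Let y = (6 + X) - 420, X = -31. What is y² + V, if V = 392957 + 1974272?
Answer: 2565254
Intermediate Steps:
V = 2367229
y = -445 (y = (6 - 31) - 420 = -25 - 420 = -445)
y² + V = (-445)² + 2367229 = 198025 + 2367229 = 2565254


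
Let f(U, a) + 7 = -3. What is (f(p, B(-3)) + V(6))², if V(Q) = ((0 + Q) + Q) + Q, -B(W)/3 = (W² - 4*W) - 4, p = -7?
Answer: 64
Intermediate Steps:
B(W) = 12 - 3*W² + 12*W (B(W) = -3*((W² - 4*W) - 4) = -3*(-4 + W² - 4*W) = 12 - 3*W² + 12*W)
f(U, a) = -10 (f(U, a) = -7 - 3 = -10)
V(Q) = 3*Q (V(Q) = (Q + Q) + Q = 2*Q + Q = 3*Q)
(f(p, B(-3)) + V(6))² = (-10 + 3*6)² = (-10 + 18)² = 8² = 64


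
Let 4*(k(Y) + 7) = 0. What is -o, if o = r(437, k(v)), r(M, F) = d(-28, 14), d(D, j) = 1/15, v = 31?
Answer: -1/15 ≈ -0.066667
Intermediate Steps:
d(D, j) = 1/15
k(Y) = -7 (k(Y) = -7 + (¼)*0 = -7 + 0 = -7)
r(M, F) = 1/15
o = 1/15 ≈ 0.066667
-o = -1*1/15 = -1/15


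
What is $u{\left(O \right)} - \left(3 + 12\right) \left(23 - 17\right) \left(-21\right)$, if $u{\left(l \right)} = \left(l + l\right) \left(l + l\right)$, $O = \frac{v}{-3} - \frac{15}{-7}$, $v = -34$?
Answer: $\frac{1153846}{441} \approx 2616.4$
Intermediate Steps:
$O = \frac{283}{21}$ ($O = - \frac{34}{-3} - \frac{15}{-7} = \left(-34\right) \left(- \frac{1}{3}\right) - - \frac{15}{7} = \frac{34}{3} + \frac{15}{7} = \frac{283}{21} \approx 13.476$)
$u{\left(l \right)} = 4 l^{2}$ ($u{\left(l \right)} = 2 l 2 l = 4 l^{2}$)
$u{\left(O \right)} - \left(3 + 12\right) \left(23 - 17\right) \left(-21\right) = 4 \left(\frac{283}{21}\right)^{2} - \left(3 + 12\right) \left(23 - 17\right) \left(-21\right) = 4 \cdot \frac{80089}{441} - 15 \cdot 6 \left(-21\right) = \frac{320356}{441} - 90 \left(-21\right) = \frac{320356}{441} - -1890 = \frac{320356}{441} + 1890 = \frac{1153846}{441}$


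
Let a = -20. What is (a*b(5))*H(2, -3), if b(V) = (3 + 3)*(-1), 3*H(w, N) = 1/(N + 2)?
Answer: -40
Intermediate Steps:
H(w, N) = 1/(3*(2 + N)) (H(w, N) = 1/(3*(N + 2)) = 1/(3*(2 + N)))
b(V) = -6 (b(V) = 6*(-1) = -6)
(a*b(5))*H(2, -3) = (-20*(-6))*(1/(3*(2 - 3))) = 120*((⅓)/(-1)) = 120*((⅓)*(-1)) = 120*(-⅓) = -40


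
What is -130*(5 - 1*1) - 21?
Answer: -541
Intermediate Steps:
-130*(5 - 1*1) - 21 = -130*(5 - 1) - 21 = -130*4 - 21 = -26*20 - 21 = -520 - 21 = -541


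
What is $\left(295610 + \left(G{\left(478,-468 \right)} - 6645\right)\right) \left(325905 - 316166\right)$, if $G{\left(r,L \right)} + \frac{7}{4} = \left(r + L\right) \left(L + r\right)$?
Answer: $\frac{11260747967}{4} \approx 2.8152 \cdot 10^{9}$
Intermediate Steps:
$G{\left(r,L \right)} = - \frac{7}{4} + \left(L + r\right)^{2}$ ($G{\left(r,L \right)} = - \frac{7}{4} + \left(r + L\right) \left(L + r\right) = - \frac{7}{4} + \left(L + r\right) \left(L + r\right) = - \frac{7}{4} + \left(L + r\right)^{2}$)
$\left(295610 + \left(G{\left(478,-468 \right)} - 6645\right)\right) \left(325905 - 316166\right) = \left(295610 - \left(\frac{26587}{4} - \left(-468 + 478\right)^{2}\right)\right) \left(325905 - 316166\right) = \left(295610 - \left(\frac{26587}{4} - 100\right)\right) 9739 = \left(295610 + \left(\left(- \frac{7}{4} + 100\right) - 6645\right)\right) 9739 = \left(295610 + \left(\frac{393}{4} - 6645\right)\right) 9739 = \left(295610 - \frac{26187}{4}\right) 9739 = \frac{1156253}{4} \cdot 9739 = \frac{11260747967}{4}$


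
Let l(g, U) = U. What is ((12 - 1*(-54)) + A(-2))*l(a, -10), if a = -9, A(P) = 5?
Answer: -710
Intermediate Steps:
((12 - 1*(-54)) + A(-2))*l(a, -10) = ((12 - 1*(-54)) + 5)*(-10) = ((12 + 54) + 5)*(-10) = (66 + 5)*(-10) = 71*(-10) = -710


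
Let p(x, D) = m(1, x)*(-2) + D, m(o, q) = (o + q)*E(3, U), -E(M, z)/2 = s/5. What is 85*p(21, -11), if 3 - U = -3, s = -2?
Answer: -3927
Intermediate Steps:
U = 6 (U = 3 - 1*(-3) = 3 + 3 = 6)
E(M, z) = ⅘ (E(M, z) = -(-4)/5 = -2*(-⅖) = ⅘)
m(o, q) = 4*o/5 + 4*q/5 (m(o, q) = (o + q)*(⅘) = 4*o/5 + 4*q/5)
p(x, D) = -8/5 + D - 8*x/5 (p(x, D) = ((⅘)*1 + 4*x/5)*(-2) + D = (⅘ + 4*x/5)*(-2) + D = (-8/5 - 8*x/5) + D = -8/5 + D - 8*x/5)
85*p(21, -11) = 85*(-8/5 - 11 - 8/5*21) = 85*(-8/5 - 11 - 168/5) = 85*(-231/5) = -3927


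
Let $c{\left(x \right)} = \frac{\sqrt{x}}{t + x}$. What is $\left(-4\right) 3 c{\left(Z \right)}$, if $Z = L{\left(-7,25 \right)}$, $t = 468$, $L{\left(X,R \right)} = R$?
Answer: $- \frac{60}{493} \approx -0.1217$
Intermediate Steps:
$Z = 25$
$c{\left(x \right)} = \frac{\sqrt{x}}{468 + x}$
$\left(-4\right) 3 c{\left(Z \right)} = \left(-4\right) 3 \frac{\sqrt{25}}{468 + 25} = - 12 \cdot \frac{5}{493} = - 12 \cdot 5 \cdot \frac{1}{493} = \left(-12\right) \frac{5}{493} = - \frac{60}{493}$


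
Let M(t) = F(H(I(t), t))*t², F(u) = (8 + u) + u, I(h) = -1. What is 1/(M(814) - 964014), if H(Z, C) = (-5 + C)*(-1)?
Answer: -1/1067743574 ≈ -9.3655e-10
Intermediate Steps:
H(Z, C) = 5 - C
F(u) = 8 + 2*u
M(t) = t²*(18 - 2*t) (M(t) = (8 + 2*(5 - t))*t² = (8 + (10 - 2*t))*t² = (18 - 2*t)*t² = t²*(18 - 2*t))
1/(M(814) - 964014) = 1/(2*814²*(9 - 1*814) - 964014) = 1/(2*662596*(9 - 814) - 964014) = 1/(2*662596*(-805) - 964014) = 1/(-1066779560 - 964014) = 1/(-1067743574) = -1/1067743574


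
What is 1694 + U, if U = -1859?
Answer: -165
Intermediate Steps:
1694 + U = 1694 - 1859 = -165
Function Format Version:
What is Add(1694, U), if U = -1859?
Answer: -165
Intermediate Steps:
Add(1694, U) = Add(1694, -1859) = -165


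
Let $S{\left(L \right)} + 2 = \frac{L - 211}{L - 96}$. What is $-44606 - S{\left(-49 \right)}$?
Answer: $- \frac{1293568}{29} \approx -44606.0$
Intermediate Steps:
$S{\left(L \right)} = -2 + \frac{-211 + L}{-96 + L}$ ($S{\left(L \right)} = -2 + \frac{L - 211}{L - 96} = -2 + \frac{-211 + L}{-96 + L}$)
$-44606 - S{\left(-49 \right)} = -44606 - \frac{-19 - -49}{-96 - 49} = -44606 - \frac{-19 + 49}{-145} = -44606 - \left(- \frac{1}{145}\right) 30 = -44606 - - \frac{6}{29} = -44606 + \frac{6}{29} = - \frac{1293568}{29}$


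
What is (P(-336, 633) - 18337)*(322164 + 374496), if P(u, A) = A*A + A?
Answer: 266810330100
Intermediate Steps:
P(u, A) = A + A² (P(u, A) = A² + A = A + A²)
(P(-336, 633) - 18337)*(322164 + 374496) = (633*(1 + 633) - 18337)*(322164 + 374496) = (633*634 - 18337)*696660 = (401322 - 18337)*696660 = 382985*696660 = 266810330100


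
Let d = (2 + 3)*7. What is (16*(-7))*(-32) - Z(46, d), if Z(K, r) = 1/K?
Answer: 164863/46 ≈ 3584.0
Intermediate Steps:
d = 35 (d = 5*7 = 35)
(16*(-7))*(-32) - Z(46, d) = (16*(-7))*(-32) - 1/46 = -112*(-32) - 1*1/46 = 3584 - 1/46 = 164863/46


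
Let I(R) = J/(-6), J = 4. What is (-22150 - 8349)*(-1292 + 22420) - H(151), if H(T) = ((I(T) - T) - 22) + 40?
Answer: -1933148215/3 ≈ -6.4438e+8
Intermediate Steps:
I(R) = -⅔ (I(R) = 4/(-6) = 4*(-⅙) = -⅔)
H(T) = 52/3 - T (H(T) = ((-⅔ - T) - 22) + 40 = (-68/3 - T) + 40 = 52/3 - T)
(-22150 - 8349)*(-1292 + 22420) - H(151) = (-22150 - 8349)*(-1292 + 22420) - (52/3 - 1*151) = -30499*21128 - (52/3 - 151) = -644382872 - 1*(-401/3) = -644382872 + 401/3 = -1933148215/3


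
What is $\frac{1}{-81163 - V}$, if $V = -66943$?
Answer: $- \frac{1}{14220} \approx -7.0323 \cdot 10^{-5}$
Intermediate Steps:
$\frac{1}{-81163 - V} = \frac{1}{-81163 - -66943} = \frac{1}{-81163 + 66943} = \frac{1}{-14220} = - \frac{1}{14220}$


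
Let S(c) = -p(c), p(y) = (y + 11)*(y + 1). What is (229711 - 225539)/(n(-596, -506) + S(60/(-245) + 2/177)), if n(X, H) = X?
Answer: -313821715788/45452350603 ≈ -6.9044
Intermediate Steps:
p(y) = (1 + y)*(11 + y) (p(y) = (11 + y)*(1 + y) = (1 + y)*(11 + y))
S(c) = -11 - c² - 12*c (S(c) = -(11 + c² + 12*c) = -11 - c² - 12*c)
(229711 - 225539)/(n(-596, -506) + S(60/(-245) + 2/177)) = (229711 - 225539)/(-596 + (-11 - (60/(-245) + 2/177)² - 12*(60/(-245) + 2/177))) = 4172/(-596 + (-11 - (60*(-1/245) + 2*(1/177))² - 12*(60*(-1/245) + 2*(1/177)))) = 4172/(-596 + (-11 - (-12/49 + 2/177)² - 12*(-12/49 + 2/177))) = 4172/(-596 + (-11 - (-2026/8673)² - 12*(-2026/8673))) = 4172/(-596 + (-11 - 1*4104676/75220929 + 8104/2891)) = 4172/(-596 + (-11 - 4104676/75220929 + 8104/2891)) = 4172/(-596 - 620676919/75220929) = 4172/(-45452350603/75220929) = 4172*(-75220929/45452350603) = -313821715788/45452350603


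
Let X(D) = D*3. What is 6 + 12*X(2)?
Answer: 78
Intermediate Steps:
X(D) = 3*D
6 + 12*X(2) = 6 + 12*(3*2) = 6 + 12*6 = 6 + 72 = 78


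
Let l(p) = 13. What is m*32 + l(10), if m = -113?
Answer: -3603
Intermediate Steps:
m*32 + l(10) = -113*32 + 13 = -3616 + 13 = -3603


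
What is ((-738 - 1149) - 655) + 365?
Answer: -2177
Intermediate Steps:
((-738 - 1149) - 655) + 365 = (-1887 - 655) + 365 = -2542 + 365 = -2177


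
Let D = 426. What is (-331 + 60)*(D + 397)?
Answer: -223033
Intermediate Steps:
(-331 + 60)*(D + 397) = (-331 + 60)*(426 + 397) = -271*823 = -223033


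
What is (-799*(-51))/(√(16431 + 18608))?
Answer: 40749*√35039/35039 ≈ 217.69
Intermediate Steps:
(-799*(-51))/(√(16431 + 18608)) = 40749/(√35039) = 40749*(√35039/35039) = 40749*√35039/35039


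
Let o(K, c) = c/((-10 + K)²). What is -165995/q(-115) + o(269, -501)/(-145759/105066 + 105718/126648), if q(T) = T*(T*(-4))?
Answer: 456811062243026341/144954142468499420 ≈ 3.1514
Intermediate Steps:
q(T) = -4*T² (q(T) = T*(-4*T) = -4*T²)
o(K, c) = c/(-10 + K)²
-165995/q(-115) + o(269, -501)/(-145759/105066 + 105718/126648) = -165995/((-4*(-115)²)) + (-501/(-10 + 269)²)/(-145759/105066 + 105718/126648) = -165995/((-4*13225)) + (-501/259²)/(-145759*1/105066 + 105718*(1/126648)) = -165995/(-52900) + (-501*1/67081)/(-145759/105066 + 52859/63324) = -165995*(-1/52900) - 501/(67081*(-204242179/369622188)) = 33199/10580 - 501/67081*(-369622188/204242179) = 33199/10580 + 185180716188/13700769609499 = 456811062243026341/144954142468499420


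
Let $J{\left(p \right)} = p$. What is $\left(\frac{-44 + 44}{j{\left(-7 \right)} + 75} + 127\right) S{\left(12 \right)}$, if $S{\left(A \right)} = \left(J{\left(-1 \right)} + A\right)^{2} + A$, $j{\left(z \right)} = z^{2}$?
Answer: $16891$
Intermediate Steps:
$S{\left(A \right)} = A + \left(-1 + A\right)^{2}$ ($S{\left(A \right)} = \left(-1 + A\right)^{2} + A = A + \left(-1 + A\right)^{2}$)
$\left(\frac{-44 + 44}{j{\left(-7 \right)} + 75} + 127\right) S{\left(12 \right)} = \left(\frac{-44 + 44}{\left(-7\right)^{2} + 75} + 127\right) \left(12 + \left(-1 + 12\right)^{2}\right) = \left(\frac{0}{49 + 75} + 127\right) \left(12 + 11^{2}\right) = \left(\frac{0}{124} + 127\right) \left(12 + 121\right) = \left(0 \cdot \frac{1}{124} + 127\right) 133 = \left(0 + 127\right) 133 = 127 \cdot 133 = 16891$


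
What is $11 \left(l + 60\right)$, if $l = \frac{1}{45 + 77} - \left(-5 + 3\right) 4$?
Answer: $\frac{91267}{122} \approx 748.09$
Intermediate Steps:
$l = \frac{977}{122}$ ($l = \frac{1}{122} - \left(-2\right) 4 = \frac{1}{122} - -8 = \frac{1}{122} + 8 = \frac{977}{122} \approx 8.0082$)
$11 \left(l + 60\right) = 11 \left(\frac{977}{122} + 60\right) = 11 \cdot \frac{8297}{122} = \frac{91267}{122}$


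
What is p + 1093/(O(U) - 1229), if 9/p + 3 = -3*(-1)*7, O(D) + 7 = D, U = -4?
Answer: -473/1240 ≈ -0.38145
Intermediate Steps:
O(D) = -7 + D
p = ½ (p = 9/(-3 - 3*(-1)*7) = 9/(-3 + 3*7) = 9/(-3 + 21) = 9/18 = 9*(1/18) = ½ ≈ 0.50000)
p + 1093/(O(U) - 1229) = ½ + 1093/((-7 - 4) - 1229) = ½ + 1093/(-11 - 1229) = ½ + 1093/(-1240) = ½ + 1093*(-1/1240) = ½ - 1093/1240 = -473/1240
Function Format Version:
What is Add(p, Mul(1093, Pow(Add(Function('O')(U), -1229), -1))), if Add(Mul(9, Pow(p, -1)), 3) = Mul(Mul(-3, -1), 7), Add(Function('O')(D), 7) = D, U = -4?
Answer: Rational(-473, 1240) ≈ -0.38145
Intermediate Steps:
Function('O')(D) = Add(-7, D)
p = Rational(1, 2) (p = Mul(9, Pow(Add(-3, Mul(Mul(-3, -1), 7)), -1)) = Mul(9, Pow(Add(-3, Mul(3, 7)), -1)) = Mul(9, Pow(Add(-3, 21), -1)) = Mul(9, Pow(18, -1)) = Mul(9, Rational(1, 18)) = Rational(1, 2) ≈ 0.50000)
Add(p, Mul(1093, Pow(Add(Function('O')(U), -1229), -1))) = Add(Rational(1, 2), Mul(1093, Pow(Add(Add(-7, -4), -1229), -1))) = Add(Rational(1, 2), Mul(1093, Pow(Add(-11, -1229), -1))) = Add(Rational(1, 2), Mul(1093, Pow(-1240, -1))) = Add(Rational(1, 2), Mul(1093, Rational(-1, 1240))) = Add(Rational(1, 2), Rational(-1093, 1240)) = Rational(-473, 1240)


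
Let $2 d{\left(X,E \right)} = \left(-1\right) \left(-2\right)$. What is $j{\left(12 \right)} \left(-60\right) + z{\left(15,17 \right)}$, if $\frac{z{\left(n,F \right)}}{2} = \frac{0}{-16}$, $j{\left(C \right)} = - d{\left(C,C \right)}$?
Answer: $60$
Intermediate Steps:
$d{\left(X,E \right)} = 1$ ($d{\left(X,E \right)} = \frac{\left(-1\right) \left(-2\right)}{2} = \frac{1}{2} \cdot 2 = 1$)
$j{\left(C \right)} = -1$ ($j{\left(C \right)} = \left(-1\right) 1 = -1$)
$z{\left(n,F \right)} = 0$ ($z{\left(n,F \right)} = 2 \frac{0}{-16} = 2 \cdot 0 \left(- \frac{1}{16}\right) = 2 \cdot 0 = 0$)
$j{\left(12 \right)} \left(-60\right) + z{\left(15,17 \right)} = \left(-1\right) \left(-60\right) + 0 = 60 + 0 = 60$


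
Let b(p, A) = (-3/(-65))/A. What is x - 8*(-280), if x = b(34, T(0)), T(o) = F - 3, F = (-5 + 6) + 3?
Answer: 145603/65 ≈ 2240.0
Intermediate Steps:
F = 4 (F = 1 + 3 = 4)
T(o) = 1 (T(o) = 4 - 3 = 1)
b(p, A) = 3/(65*A) (b(p, A) = (-3*(-1/65))/A = 3/(65*A))
x = 3/65 (x = (3/65)/1 = (3/65)*1 = 3/65 ≈ 0.046154)
x - 8*(-280) = 3/65 - 8*(-280) = 3/65 + 2240 = 145603/65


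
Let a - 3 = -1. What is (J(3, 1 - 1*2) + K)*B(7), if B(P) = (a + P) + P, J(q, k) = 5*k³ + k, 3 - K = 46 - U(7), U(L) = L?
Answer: -672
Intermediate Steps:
a = 2 (a = 3 - 1 = 2)
K = -36 (K = 3 - (46 - 1*7) = 3 - (46 - 7) = 3 - 1*39 = 3 - 39 = -36)
J(q, k) = k + 5*k³
B(P) = 2 + 2*P (B(P) = (2 + P) + P = 2 + 2*P)
(J(3, 1 - 1*2) + K)*B(7) = (((1 - 1*2) + 5*(1 - 1*2)³) - 36)*(2 + 2*7) = (((1 - 2) + 5*(1 - 2)³) - 36)*(2 + 14) = ((-1 + 5*(-1)³) - 36)*16 = ((-1 + 5*(-1)) - 36)*16 = ((-1 - 5) - 36)*16 = (-6 - 36)*16 = -42*16 = -672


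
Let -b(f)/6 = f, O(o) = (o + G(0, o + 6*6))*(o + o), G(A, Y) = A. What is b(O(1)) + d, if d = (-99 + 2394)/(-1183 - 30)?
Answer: -16851/1213 ≈ -13.892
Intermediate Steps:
O(o) = 2*o**2 (O(o) = (o + 0)*(o + o) = o*(2*o) = 2*o**2)
b(f) = -6*f
d = -2295/1213 (d = 2295/(-1213) = 2295*(-1/1213) = -2295/1213 ≈ -1.8920)
b(O(1)) + d = -12*1**2 - 2295/1213 = -12 - 2295/1213 = -16851/1213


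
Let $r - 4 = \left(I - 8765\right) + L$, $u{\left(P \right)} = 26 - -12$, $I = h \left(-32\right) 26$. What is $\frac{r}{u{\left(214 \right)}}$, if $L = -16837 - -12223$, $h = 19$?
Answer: $- \frac{29183}{38} \approx -767.97$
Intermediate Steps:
$I = -15808$ ($I = 19 \left(-32\right) 26 = \left(-608\right) 26 = -15808$)
$u{\left(P \right)} = 38$ ($u{\left(P \right)} = 26 + 12 = 38$)
$L = -4614$ ($L = -16837 + 12223 = -4614$)
$r = -29183$ ($r = 4 - 29187 = -29183$)
$\frac{r}{u{\left(214 \right)}} = - \frac{29183}{38}$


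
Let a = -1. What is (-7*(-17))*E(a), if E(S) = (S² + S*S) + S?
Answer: 119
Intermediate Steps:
E(S) = S + 2*S² (E(S) = (S² + S²) + S = 2*S² + S = S + 2*S²)
(-7*(-17))*E(a) = (-7*(-17))*(-(1 + 2*(-1))) = 119*(-(1 - 2)) = 119*(-1*(-1)) = 119*1 = 119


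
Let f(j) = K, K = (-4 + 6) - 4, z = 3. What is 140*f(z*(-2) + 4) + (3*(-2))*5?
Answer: -310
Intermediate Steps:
K = -2 (K = 2 - 4 = -2)
f(j) = -2
140*f(z*(-2) + 4) + (3*(-2))*5 = 140*(-2) + (3*(-2))*5 = -280 - 6*5 = -280 - 30 = -310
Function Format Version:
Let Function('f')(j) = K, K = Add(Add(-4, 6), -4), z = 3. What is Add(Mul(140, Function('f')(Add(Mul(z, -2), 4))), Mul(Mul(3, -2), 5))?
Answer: -310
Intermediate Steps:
K = -2 (K = Add(2, -4) = -2)
Function('f')(j) = -2
Add(Mul(140, Function('f')(Add(Mul(z, -2), 4))), Mul(Mul(3, -2), 5)) = Add(Mul(140, -2), Mul(Mul(3, -2), 5)) = Add(-280, Mul(-6, 5)) = Add(-280, -30) = -310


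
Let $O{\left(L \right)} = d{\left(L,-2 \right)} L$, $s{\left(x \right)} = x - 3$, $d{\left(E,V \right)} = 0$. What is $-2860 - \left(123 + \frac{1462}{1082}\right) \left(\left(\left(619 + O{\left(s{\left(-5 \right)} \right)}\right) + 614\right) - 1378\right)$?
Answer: $\frac{8207470}{541} \approx 15171.0$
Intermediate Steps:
$s{\left(x \right)} = -3 + x$
$O{\left(L \right)} = 0$ ($O{\left(L \right)} = 0 L = 0$)
$-2860 - \left(123 + \frac{1462}{1082}\right) \left(\left(\left(619 + O{\left(s{\left(-5 \right)} \right)}\right) + 614\right) - 1378\right) = -2860 - \left(123 + \frac{1462}{1082}\right) \left(\left(\left(619 + 0\right) + 614\right) - 1378\right) = -2860 - \left(123 + 1462 \cdot \frac{1}{1082}\right) \left(\left(619 + 614\right) - 1378\right) = -2860 - \left(123 + \frac{731}{541}\right) \left(1233 - 1378\right) = -2860 - \frac{67274}{541} \left(-145\right) = -2860 - - \frac{9754730}{541} = -2860 + \frac{9754730}{541} = \frac{8207470}{541}$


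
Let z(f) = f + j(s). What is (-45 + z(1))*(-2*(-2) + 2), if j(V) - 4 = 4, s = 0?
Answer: -216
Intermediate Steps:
j(V) = 8 (j(V) = 4 + 4 = 8)
z(f) = 8 + f (z(f) = f + 8 = 8 + f)
(-45 + z(1))*(-2*(-2) + 2) = (-45 + (8 + 1))*(-2*(-2) + 2) = (-45 + 9)*(4 + 2) = -36*6 = -216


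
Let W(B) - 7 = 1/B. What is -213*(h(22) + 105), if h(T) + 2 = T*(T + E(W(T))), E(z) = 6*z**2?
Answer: -16727316/11 ≈ -1.5207e+6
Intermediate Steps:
W(B) = 7 + 1/B
h(T) = -2 + T*(T + 6*(7 + 1/T)**2)
-213*(h(22) + 105) = -213*((82 + 22**2 + 6/22 + 294*22) + 105) = -213*((82 + 484 + 6*(1/22) + 6468) + 105) = -213*((82 + 484 + 3/11 + 6468) + 105) = -213*(77377/11 + 105) = -213*78532/11 = -16727316/11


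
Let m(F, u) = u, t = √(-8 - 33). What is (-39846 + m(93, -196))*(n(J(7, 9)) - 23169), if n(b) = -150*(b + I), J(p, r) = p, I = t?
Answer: 969777198 + 6006300*I*√41 ≈ 9.6978e+8 + 3.8459e+7*I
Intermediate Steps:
t = I*√41 (t = √(-41) = I*√41 ≈ 6.4031*I)
I = I*√41 ≈ 6.4031*I
n(b) = -150*b - 150*I*√41 (n(b) = -150*(b + I*√41) = -150*b - 150*I*√41)
(-39846 + m(93, -196))*(n(J(7, 9)) - 23169) = (-39846 - 196)*((-150*7 - 150*I*√41) - 23169) = -40042*((-1050 - 150*I*√41) - 23169) = -40042*(-24219 - 150*I*√41) = 969777198 + 6006300*I*√41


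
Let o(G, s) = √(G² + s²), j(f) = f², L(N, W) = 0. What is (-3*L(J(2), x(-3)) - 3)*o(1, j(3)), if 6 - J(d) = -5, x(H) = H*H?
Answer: -3*√82 ≈ -27.166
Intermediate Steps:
x(H) = H²
J(d) = 11 (J(d) = 6 - 1*(-5) = 6 + 5 = 11)
(-3*L(J(2), x(-3)) - 3)*o(1, j(3)) = (-3*0 - 3)*√(1² + (3²)²) = (0 - 3)*√(1 + 9²) = -3*√(1 + 81) = -3*√82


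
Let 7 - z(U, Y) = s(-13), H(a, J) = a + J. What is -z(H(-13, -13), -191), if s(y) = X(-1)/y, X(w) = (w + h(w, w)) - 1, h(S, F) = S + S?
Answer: -87/13 ≈ -6.6923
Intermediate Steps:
h(S, F) = 2*S
X(w) = -1 + 3*w (X(w) = (w + 2*w) - 1 = 3*w - 1 = -1 + 3*w)
H(a, J) = J + a
s(y) = -4/y (s(y) = (-1 + 3*(-1))/y = (-1 - 3)/y = -4/y)
z(U, Y) = 87/13 (z(U, Y) = 7 - (-4)/(-13) = 7 - (-4)*(-1)/13 = 7 - 1*4/13 = 7 - 4/13 = 87/13)
-z(H(-13, -13), -191) = -1*87/13 = -87/13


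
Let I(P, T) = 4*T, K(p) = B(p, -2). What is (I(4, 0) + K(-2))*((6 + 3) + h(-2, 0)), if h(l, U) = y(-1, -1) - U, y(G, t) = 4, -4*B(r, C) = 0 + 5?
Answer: -65/4 ≈ -16.250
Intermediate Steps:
B(r, C) = -5/4 (B(r, C) = -(0 + 5)/4 = -¼*5 = -5/4)
K(p) = -5/4
h(l, U) = 4 - U
(I(4, 0) + K(-2))*((6 + 3) + h(-2, 0)) = (4*0 - 5/4)*((6 + 3) + (4 - 1*0)) = (0 - 5/4)*(9 + (4 + 0)) = -5*(9 + 4)/4 = -5/4*13 = -65/4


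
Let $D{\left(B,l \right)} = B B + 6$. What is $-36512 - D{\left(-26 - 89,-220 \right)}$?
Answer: $-49743$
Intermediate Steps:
$D{\left(B,l \right)} = 6 + B^{2}$ ($D{\left(B,l \right)} = B^{2} + 6 = 6 + B^{2}$)
$-36512 - D{\left(-26 - 89,-220 \right)} = -36512 - \left(6 + \left(-26 - 89\right)^{2}\right) = -36512 - \left(6 + \left(-115\right)^{2}\right) = -36512 - \left(6 + 13225\right) = -36512 - 13231 = -49743$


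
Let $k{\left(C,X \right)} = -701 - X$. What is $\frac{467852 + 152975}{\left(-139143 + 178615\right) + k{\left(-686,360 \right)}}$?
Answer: $\frac{620827}{38411} \approx 16.163$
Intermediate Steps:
$\frac{467852 + 152975}{\left(-139143 + 178615\right) + k{\left(-686,360 \right)}} = \frac{467852 + 152975}{\left(-139143 + 178615\right) - 1061} = \frac{620827}{39472 - 1061} = \frac{620827}{38411}$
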